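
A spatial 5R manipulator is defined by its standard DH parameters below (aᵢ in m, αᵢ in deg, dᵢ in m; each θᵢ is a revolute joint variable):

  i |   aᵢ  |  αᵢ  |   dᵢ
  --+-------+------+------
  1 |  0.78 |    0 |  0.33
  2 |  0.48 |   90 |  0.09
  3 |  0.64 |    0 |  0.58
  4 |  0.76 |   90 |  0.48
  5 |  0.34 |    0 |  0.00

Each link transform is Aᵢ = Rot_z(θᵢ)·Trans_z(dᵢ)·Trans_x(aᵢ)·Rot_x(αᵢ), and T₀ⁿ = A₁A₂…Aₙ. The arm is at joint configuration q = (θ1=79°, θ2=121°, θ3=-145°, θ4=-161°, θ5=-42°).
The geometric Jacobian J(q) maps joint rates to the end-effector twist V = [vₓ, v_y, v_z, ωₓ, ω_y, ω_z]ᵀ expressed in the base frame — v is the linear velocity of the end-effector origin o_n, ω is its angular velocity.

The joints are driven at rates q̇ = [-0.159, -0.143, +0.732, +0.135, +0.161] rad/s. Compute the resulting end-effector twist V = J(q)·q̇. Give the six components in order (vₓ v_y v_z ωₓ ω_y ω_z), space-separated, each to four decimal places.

o_n = [-0.6536, 1.3595, 0.8722]
J₁: ẑ×o_n = [-1.3595, -0.6536, 0.0000], ω = ẑ
J2: z=[0.0000, 0.0000, 1.0000] o=[0.1488, 0.7657, 0.3300] → [-0.5938, -0.8025, 0.0000, 0.0000, 0.0000, 1.0000]
J3: z=[-0.3420, 0.9397, 0.0000] o=[-0.3022, 0.6015, 0.4200] → [0.4249, 0.1547, 0.0710, -0.3420, 0.9397, 0.0000]
J4: z=[-0.3420, 0.9397, 0.0000] o=[-0.0080, 1.3258, 0.0529] → [0.7699, 0.2802, 0.5952, -0.3420, 0.9397, 0.0000]
J5: z=[-0.7602, -0.2767, -0.5878] o=[-0.5919, 1.6241, 0.6678] → [-0.2121, 0.1917, 0.1841, -0.7602, -0.2767, -0.5878]
V = J·q̇ = [0.6819, 0.4006, 0.1619, -0.4189, 0.7702, -0.3966]

0.6819 0.4006 0.1619 -0.4189 0.7702 -0.3966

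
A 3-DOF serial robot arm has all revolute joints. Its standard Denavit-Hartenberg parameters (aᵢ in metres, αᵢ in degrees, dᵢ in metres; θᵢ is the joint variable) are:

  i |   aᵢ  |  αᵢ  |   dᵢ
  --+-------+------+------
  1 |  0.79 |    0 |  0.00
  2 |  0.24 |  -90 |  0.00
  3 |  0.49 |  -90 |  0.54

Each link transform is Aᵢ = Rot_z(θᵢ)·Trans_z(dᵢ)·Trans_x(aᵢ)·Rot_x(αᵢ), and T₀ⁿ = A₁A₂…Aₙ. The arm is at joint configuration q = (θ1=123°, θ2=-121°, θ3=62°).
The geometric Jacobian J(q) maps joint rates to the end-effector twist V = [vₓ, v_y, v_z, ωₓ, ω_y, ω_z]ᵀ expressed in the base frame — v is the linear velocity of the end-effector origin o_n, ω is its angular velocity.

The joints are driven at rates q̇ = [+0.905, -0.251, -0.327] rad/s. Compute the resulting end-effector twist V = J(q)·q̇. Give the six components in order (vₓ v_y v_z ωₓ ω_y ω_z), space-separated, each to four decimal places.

o_n = [0.0206, 1.2186, -0.4326]
J₁: ẑ×o_n = [-1.2186, 0.0206, 0.0000], ω = ẑ
J2: z=[0.0000, 0.0000, 1.0000] o=[-0.4303, 0.6625, 0.0000] → [-0.5561, 0.4509, 0.0000, 0.0000, 0.0000, 1.0000]
J3: z=[-0.0349, 0.9994, 0.0000] o=[-0.1904, 0.6709, 0.0000] → [-0.4324, -0.0151, -0.2300, -0.0349, 0.9994, 0.0000]
V = J·q̇ = [-0.8219, -0.0896, 0.0752, 0.0114, -0.3268, 0.6540]

-0.8219 -0.0896 0.0752 0.0114 -0.3268 0.6540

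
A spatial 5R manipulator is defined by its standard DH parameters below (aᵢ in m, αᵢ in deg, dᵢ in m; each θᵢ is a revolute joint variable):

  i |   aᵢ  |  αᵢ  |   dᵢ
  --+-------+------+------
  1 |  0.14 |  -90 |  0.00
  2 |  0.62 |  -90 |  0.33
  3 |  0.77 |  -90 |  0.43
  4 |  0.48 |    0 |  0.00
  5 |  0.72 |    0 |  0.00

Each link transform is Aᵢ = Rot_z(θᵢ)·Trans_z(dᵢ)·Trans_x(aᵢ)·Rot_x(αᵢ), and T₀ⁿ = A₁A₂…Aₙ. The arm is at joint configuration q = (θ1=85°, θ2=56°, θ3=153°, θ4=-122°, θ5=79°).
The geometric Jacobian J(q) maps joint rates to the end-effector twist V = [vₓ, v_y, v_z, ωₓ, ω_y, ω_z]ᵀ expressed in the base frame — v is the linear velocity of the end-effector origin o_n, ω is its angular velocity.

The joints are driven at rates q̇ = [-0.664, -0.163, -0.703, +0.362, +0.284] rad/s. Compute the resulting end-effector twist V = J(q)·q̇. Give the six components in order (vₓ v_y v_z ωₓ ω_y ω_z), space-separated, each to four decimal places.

0.1232 0.1343 -0.0015 -0.3745 0.4532 -0.0277

o_n = [0.0438, -1.1418, -0.4868]
J₁: ẑ×o_n = [1.1418, 0.0438, -0.0000], ω = ẑ
J2: z=[-0.9962, 0.0872, 0.0000] o=[0.0122, 0.1395, 0.0000] → [-0.0424, -0.4850, 1.2736, -0.9962, 0.0872, 0.0000]
J3: z=[-0.0723, -0.8259, -0.5592] o=[-0.2863, 0.5136, -0.5140] → [-0.9481, -0.1826, 0.3923, -0.0723, -0.8259, -0.5592]
J4: z=[-0.9097, -0.1752, 0.3764] o=[-0.0026, -0.2542, -0.1857] → [0.3868, -0.2565, 0.8156, -0.9097, -0.1752, 0.3764]
J5: z=[-0.9097, -0.1752, 0.3764] o=[-0.1360, -0.4540, -0.6012] → [0.2388, 0.1717, 0.6572, -0.9097, -0.1752, 0.3764]
V = J·q̇ = [0.1232, 0.1343, -0.0015, -0.3745, 0.4532, -0.0277]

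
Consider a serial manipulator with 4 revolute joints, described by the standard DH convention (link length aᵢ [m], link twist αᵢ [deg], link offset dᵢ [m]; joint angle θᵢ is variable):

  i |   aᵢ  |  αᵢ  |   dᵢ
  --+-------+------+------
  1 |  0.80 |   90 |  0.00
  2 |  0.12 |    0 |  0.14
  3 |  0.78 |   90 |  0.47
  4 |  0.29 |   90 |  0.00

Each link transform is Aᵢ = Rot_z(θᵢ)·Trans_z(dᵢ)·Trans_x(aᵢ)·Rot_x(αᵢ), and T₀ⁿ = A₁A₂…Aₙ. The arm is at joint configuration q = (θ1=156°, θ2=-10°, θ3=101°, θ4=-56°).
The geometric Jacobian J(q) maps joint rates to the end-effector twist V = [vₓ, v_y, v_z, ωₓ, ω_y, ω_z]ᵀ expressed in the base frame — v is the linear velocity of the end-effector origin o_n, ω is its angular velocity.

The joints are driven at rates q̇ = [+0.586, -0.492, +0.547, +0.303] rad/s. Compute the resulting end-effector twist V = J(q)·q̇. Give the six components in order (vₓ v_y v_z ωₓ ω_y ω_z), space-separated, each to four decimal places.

o_n = [-0.6735, 0.7044, 0.9212]
J₁: ẑ×o_n = [-0.7044, -0.6735, 0.0000], ω = ẑ
J2: z=[0.4067, 0.9135, 0.0000] o=[-0.7308, 0.3254, 0.0000] → [0.8415, -0.3747, 0.1017, 0.4067, 0.9135, 0.0000]
J3: z=[0.4067, 0.9135, 0.0000] o=[-0.7819, 0.5014, -0.0208] → [0.8606, -0.3832, -0.0164, 0.4067, 0.9135, 0.0000]
J4: z=[-0.9134, 0.4067, 0.0175] o=[-0.5783, 0.9252, 0.7590] → [0.0698, 0.1464, 0.2404, -0.9134, 0.4067, 0.0175]
V = J·q̇ = [-0.3349, -0.3755, 0.0138, -0.2544, 0.1735, 0.5913]

-0.3349 -0.3755 0.0138 -0.2544 0.1735 0.5913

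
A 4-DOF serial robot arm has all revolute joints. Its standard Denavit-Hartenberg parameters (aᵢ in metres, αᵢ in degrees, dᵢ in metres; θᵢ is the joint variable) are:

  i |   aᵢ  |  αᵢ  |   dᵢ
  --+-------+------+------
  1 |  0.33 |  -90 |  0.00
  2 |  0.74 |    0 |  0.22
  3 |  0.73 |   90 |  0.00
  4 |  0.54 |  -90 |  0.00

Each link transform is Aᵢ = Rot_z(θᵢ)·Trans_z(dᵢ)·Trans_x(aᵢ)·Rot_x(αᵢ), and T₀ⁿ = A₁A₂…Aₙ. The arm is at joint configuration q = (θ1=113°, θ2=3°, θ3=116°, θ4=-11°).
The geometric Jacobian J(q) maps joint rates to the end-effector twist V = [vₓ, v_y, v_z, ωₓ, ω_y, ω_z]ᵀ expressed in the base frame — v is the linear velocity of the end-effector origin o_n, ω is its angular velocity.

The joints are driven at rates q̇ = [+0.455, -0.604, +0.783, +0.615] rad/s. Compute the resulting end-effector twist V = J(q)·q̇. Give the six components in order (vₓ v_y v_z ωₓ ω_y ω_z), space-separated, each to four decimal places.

o_n = [-0.2867, 0.3760, -1.1408]
J₁: ẑ×o_n = [-0.3760, -0.2867, 0.0000], ω = ẑ
J2: z=[-0.9205, -0.3907, 0.0000] o=[-0.1289, 0.3038, 0.0000] → [0.4458, -1.0501, -0.1281, -0.9205, -0.3907, 0.0000]
J3: z=[-0.9205, -0.3907, 0.0000] o=[-0.6202, 0.8980, -0.0387] → [0.4306, -1.0145, 0.6109, -0.9205, -0.3907, 0.0000]
J4: z=[-0.3417, 0.8051, -0.4848] o=[-0.4819, 0.5723, -0.6772] → [-0.4684, -0.2531, -0.0901, -0.3417, 0.8051, -0.4848]
V = J·q̇ = [-0.3912, -0.4461, 0.5003, -0.3749, 0.4252, 0.1568]

-0.3912 -0.4461 0.5003 -0.3749 0.4252 0.1568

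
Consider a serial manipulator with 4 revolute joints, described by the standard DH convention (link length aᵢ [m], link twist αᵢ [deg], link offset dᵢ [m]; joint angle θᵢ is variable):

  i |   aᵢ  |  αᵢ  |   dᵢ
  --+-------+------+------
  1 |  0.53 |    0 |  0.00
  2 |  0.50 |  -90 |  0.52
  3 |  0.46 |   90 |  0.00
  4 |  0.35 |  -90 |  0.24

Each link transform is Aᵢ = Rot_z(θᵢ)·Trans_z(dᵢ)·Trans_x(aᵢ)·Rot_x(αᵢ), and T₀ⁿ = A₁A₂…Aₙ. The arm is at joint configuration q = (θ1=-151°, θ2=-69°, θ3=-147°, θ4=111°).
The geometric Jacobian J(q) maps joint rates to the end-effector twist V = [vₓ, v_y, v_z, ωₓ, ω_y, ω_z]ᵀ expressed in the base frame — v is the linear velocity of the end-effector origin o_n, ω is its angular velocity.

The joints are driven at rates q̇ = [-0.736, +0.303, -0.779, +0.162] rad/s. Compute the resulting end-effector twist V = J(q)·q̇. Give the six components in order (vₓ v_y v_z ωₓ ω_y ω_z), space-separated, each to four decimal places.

-0.3051 0.5152 -0.3492 0.5683 0.5400 -0.5689

o_n = [-0.7415, -0.4502, 0.5009]
J₁: ẑ×o_n = [0.4502, -0.7415, 0.0000], ω = ẑ
J2: z=[0.0000, 0.0000, 1.0000] o=[-0.4635, -0.2569, 0.0000] → [0.1933, -0.2780, 0.0000, 0.0000, 0.0000, 1.0000]
J3: z=[-0.6428, -0.7660, 0.0000] o=[-0.8466, 0.0644, 0.5200] → [0.0146, -0.0123, 0.4113, -0.6428, -0.7660, 0.0000]
J4: z=[0.4172, -0.3501, -0.8387] o=[-0.5510, -0.1835, 0.7705] → [-0.1293, 0.2722, -0.1780, 0.4172, -0.3501, -0.8387]
V = J·q̇ = [-0.3051, 0.5152, -0.3492, 0.5683, 0.5400, -0.5689]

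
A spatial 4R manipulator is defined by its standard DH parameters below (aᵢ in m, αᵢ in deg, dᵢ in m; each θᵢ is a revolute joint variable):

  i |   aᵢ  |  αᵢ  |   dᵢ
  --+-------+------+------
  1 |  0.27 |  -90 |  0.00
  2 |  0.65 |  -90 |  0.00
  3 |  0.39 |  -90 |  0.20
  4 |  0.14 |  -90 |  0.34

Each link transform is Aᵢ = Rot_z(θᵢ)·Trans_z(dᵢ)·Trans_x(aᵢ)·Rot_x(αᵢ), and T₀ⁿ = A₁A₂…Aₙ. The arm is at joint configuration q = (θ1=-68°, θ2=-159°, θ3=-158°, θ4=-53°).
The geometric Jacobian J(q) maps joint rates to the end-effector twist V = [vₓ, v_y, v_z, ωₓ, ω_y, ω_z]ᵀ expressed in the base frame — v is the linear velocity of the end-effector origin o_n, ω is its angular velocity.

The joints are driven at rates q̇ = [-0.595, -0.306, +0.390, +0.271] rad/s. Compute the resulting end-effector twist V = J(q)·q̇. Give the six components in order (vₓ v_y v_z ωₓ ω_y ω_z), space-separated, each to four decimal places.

o_n = [0.4819, 0.1230, 0.4121]
J₁: ẑ×o_n = [-0.1230, 0.4819, 0.0000], ω = ẑ
J2: z=[0.9272, 0.3746, 0.0000] o=[0.1011, -0.2503, 0.0000] → [0.1544, -0.3821, 0.2035, 0.9272, 0.3746, 0.0000]
J3: z=[0.1342, -0.3323, 0.9336] o=[-0.1262, 0.3123, 0.2329] → [0.1172, 0.5437, 0.1766, 0.1342, -0.3323, 0.9336]
J4: z=[0.7287, 0.6716, 0.1342] o=[0.1626, -0.0124, 0.2901] → [0.0638, -0.0460, -0.1158, 0.7287, 0.6716, 0.1342]
V = J·q̇ = [0.0889, 0.0297, -0.0248, -0.0339, -0.0622, -0.1945]

0.0889 0.0297 -0.0248 -0.0339 -0.0622 -0.1945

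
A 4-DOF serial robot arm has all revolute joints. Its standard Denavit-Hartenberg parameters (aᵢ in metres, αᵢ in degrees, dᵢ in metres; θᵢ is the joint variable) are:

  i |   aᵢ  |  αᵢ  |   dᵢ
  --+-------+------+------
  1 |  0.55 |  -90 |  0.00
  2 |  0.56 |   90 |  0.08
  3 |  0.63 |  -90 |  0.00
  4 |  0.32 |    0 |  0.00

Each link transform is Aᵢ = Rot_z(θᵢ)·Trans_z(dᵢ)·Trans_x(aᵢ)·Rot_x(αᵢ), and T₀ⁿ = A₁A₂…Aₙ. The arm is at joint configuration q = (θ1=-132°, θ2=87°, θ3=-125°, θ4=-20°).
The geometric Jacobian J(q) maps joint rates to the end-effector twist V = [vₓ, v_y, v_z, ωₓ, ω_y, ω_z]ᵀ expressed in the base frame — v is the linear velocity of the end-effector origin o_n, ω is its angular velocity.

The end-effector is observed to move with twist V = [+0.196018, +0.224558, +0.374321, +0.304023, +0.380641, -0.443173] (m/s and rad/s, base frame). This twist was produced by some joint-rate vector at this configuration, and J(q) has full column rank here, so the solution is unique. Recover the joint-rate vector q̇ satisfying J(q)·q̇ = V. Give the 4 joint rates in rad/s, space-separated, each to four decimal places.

-0.3980 -0.0150 -0.4880 0.0240

o_n = [-0.9492, -0.0344, -0.0204]
J₁: ẑ×o_n = [0.0344, -0.9492, 0.0000], ω = ẑ
J2: z=[0.7431, -0.6691, 0.0000] o=[-0.3680, -0.4087, 0.0000] → [0.0137, 0.0152, -0.1107, 0.7431, -0.6691, 0.0000]
J3: z=[-0.6682, -0.7421, 0.0523] o=[-0.3282, -0.4840, -0.5592] → [-0.4234, 0.3275, -0.7613, -0.6682, -0.7421, 0.0523]
J4: z=[-0.4549, 0.3519, -0.8180] o=[-0.6990, -0.1247, -0.1984] → [0.1365, 0.2856, 0.0470, -0.4549, 0.3519, -0.8180]
q̇ = J⁺·V = [-0.3980, -0.0150, -0.4880, 0.0240]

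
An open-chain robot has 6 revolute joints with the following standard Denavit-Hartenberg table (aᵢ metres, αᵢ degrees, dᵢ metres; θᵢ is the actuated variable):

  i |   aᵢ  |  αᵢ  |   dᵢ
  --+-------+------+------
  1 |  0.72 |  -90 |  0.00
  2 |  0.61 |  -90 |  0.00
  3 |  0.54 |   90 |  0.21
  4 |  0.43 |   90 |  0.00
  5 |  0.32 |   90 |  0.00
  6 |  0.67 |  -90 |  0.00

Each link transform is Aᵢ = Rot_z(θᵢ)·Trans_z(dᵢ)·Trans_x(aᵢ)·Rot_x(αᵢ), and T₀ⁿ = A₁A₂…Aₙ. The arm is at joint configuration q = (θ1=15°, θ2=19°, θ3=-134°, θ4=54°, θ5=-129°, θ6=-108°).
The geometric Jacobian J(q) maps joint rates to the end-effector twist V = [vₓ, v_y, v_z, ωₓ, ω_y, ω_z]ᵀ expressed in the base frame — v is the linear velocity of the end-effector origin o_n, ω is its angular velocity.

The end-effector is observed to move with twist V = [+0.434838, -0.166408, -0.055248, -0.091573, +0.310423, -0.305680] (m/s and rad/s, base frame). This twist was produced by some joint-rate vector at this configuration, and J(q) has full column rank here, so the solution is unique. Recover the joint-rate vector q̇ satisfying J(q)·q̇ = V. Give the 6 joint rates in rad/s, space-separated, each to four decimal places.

o_n = [0.8261, 0.4598, -0.9931]
J₁: ẑ×o_n = [-0.4598, 0.8261, 0.0000], ω = ẑ
J2: z=[-0.2588, 0.9659, 0.0000] o=[0.6955, 0.1863, 0.0000] → [-0.9593, -0.2570, -0.1970, -0.2588, 0.9659, 0.0000]
J3: z=[-0.3145, -0.0843, -0.9455] o=[1.2526, 0.3356, -0.1986] → [0.1844, 0.1534, -0.0750, -0.3145, -0.0843, -0.9455]
J4: z=[-0.4772, -0.8470, 0.2342] o=[0.7434, 0.6013, -0.2750] → [0.6414, -0.3233, 0.1376, -0.4772, -0.8470, 0.2342]
J5: z=[-0.4790, 0.4741, 0.7387] o=[0.4266, 0.7047, -0.5468] → [-0.0308, 0.0813, -0.0721, -0.4790, 0.4741, 0.7387]
J6: z=[0.2723, -0.7198, 0.6385] o=[0.6936, 0.8669, -0.4778] → [0.6309, 0.2249, -0.0155, 0.2723, -0.7198, 0.6385]
q̇ = J⁺·V = [-0.6370, -0.4050, 0.1880, -0.4620, 0.7820, 0.0620]

-0.6370 -0.4050 0.1880 -0.4620 0.7820 0.0620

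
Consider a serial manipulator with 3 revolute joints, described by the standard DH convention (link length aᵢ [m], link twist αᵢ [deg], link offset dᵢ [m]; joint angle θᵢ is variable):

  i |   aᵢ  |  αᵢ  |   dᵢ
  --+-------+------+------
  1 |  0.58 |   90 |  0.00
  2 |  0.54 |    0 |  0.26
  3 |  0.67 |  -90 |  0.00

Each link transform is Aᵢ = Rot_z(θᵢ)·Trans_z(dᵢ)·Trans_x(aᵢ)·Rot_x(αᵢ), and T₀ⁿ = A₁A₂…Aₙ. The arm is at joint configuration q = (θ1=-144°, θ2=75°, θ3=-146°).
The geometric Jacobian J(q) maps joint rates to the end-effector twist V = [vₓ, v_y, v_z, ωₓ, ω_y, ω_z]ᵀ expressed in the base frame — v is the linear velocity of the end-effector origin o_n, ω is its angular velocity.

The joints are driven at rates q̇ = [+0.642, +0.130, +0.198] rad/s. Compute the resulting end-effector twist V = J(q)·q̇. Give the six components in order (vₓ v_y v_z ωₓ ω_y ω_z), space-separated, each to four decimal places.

0.1056 -0.6675 0.0897 -0.1928 0.2654 0.6420

o_n = [-0.9116, -0.3409, -0.1119]
J₁: ẑ×o_n = [0.3409, -0.9116, 0.0000], ω = ẑ
J2: z=[-0.5878, 0.8090, 0.0000] o=[-0.4692, -0.3409, 0.0000] → [-0.0905, -0.0658, 0.3579, -0.5878, 0.8090, 0.0000]
J3: z=[-0.5878, 0.8090, 0.0000] o=[-0.7351, -0.2127, 0.5216] → [-0.5125, -0.3724, 0.2181, -0.5878, 0.8090, 0.0000]
V = J·q̇ = [0.1056, -0.6675, 0.0897, -0.1928, 0.2654, 0.6420]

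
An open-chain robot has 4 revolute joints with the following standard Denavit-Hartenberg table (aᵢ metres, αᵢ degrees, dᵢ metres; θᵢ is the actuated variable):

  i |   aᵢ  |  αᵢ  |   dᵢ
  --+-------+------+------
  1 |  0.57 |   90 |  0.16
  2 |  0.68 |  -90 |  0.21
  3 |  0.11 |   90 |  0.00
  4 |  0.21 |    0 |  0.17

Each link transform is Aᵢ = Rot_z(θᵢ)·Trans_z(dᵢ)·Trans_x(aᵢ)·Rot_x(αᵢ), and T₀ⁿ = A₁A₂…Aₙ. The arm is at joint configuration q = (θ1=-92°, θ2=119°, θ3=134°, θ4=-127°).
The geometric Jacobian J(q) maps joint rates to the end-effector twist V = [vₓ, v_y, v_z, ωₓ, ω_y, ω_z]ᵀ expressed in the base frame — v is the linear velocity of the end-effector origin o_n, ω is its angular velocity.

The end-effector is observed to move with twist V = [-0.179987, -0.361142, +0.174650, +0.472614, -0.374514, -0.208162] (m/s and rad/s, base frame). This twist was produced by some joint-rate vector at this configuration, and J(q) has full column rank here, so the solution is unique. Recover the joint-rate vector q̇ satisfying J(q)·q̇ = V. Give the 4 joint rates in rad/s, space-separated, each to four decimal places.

o_n = [-0.1149, -0.3184, 0.9530]
J₁: ẑ×o_n = [0.3184, -0.1149, 0.0000], ω = ẑ
J2: z=[-0.9994, 0.0349, 0.0000] o=[-0.0199, -0.5697, 0.1600] → [0.0277, 0.7925, -0.2478, -0.9994, 0.0349, 0.0000]
J3: z=[0.0305, 0.8741, -0.4848] o=[-0.2183, -0.2329, 0.7547] → [0.1318, -0.0562, -0.0930, 0.0305, 0.8741, -0.4848]
J4: z=[0.7064, 0.3243, 0.6291] o=[-0.1405, -0.2726, 0.6879] → [0.1147, -0.1711, -0.0406, 0.7064, 0.3243, 0.6291]
q̇ = J⁺·V = [-0.3300, -0.5500, -0.3720, -0.0930]

-0.3300 -0.5500 -0.3720 -0.0930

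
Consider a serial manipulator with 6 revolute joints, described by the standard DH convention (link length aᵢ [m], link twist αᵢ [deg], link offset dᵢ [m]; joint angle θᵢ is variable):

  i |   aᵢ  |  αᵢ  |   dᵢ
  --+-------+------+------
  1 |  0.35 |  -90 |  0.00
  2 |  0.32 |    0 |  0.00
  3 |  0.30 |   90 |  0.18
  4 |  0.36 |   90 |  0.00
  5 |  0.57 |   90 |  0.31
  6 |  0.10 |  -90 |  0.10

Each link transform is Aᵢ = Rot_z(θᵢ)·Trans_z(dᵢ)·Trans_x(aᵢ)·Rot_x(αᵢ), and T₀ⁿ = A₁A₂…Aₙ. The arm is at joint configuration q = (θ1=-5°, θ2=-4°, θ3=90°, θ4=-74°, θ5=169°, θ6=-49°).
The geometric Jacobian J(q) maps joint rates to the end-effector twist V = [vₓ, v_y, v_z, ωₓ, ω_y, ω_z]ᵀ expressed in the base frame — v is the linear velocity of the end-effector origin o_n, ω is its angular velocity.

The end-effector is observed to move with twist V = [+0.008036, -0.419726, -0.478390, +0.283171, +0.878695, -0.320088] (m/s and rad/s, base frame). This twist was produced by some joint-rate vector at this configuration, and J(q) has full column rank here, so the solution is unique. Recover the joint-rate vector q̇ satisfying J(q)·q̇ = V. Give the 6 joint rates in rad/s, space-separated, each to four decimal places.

o_n = [0.9158, 0.2719, 0.0306]
J₁: ẑ×o_n = [-0.2719, 0.9158, 0.0000], ω = ẑ
J2: z=[0.0872, 0.9962, 0.0000] o=[0.3487, -0.0305, 0.0000] → [0.0305, -0.0027, -0.5386, 0.0872, 0.9962, 0.0000]
J3: z=[0.0872, 0.9962, 0.0000] o=[0.6667, -0.0583, 0.0223] → [0.0082, -0.0007, -0.2194, 0.0872, 0.9962, 0.0000]
J4: z=[0.9938, -0.0869, 0.0698] o=[0.7032, 0.1192, -0.2769] → [-0.0374, -0.2908, 0.1703, 0.9938, -0.0869, 0.0698]
J5: z=[-0.0908, -0.2687, 0.9589] o=[0.6799, -0.2262, -0.3759] → [-0.5869, 0.2631, 0.0181, -0.0908, -0.2687, 0.9589]
J6: z=[0.9632, -0.2684, 0.0160] o=[0.7960, 0.2178, 0.0828] → [0.0131, 0.0522, 0.0843, 0.9632, -0.2684, 0.0160]
q̇ = J⁺·V = [-0.6570, 0.7760, 0.3080, -0.2250, 0.3600, 0.4620]

-0.6570 0.7760 0.3080 -0.2250 0.3600 0.4620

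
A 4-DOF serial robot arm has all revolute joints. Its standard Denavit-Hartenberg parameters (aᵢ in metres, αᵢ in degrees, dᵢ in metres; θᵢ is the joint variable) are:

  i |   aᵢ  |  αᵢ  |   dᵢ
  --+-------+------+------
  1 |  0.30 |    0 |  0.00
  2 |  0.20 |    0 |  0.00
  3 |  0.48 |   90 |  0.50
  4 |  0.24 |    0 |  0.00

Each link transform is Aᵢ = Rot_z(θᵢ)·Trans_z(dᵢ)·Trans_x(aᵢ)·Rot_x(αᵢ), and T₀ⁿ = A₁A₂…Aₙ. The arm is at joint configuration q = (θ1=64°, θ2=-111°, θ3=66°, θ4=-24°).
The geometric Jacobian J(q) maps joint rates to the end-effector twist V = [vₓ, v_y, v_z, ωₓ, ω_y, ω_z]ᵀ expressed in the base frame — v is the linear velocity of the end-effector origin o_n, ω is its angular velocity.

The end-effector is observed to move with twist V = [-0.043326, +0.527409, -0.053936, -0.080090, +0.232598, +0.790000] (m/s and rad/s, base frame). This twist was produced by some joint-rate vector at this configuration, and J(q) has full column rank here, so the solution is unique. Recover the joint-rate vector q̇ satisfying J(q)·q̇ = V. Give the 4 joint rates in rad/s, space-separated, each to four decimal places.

-0.3540 0.7900 0.3540 -0.2460

o_n = [0.9291, 0.3510, 0.4024]
J₁: ẑ×o_n = [-0.3510, 0.9291, 0.0000], ω = ẑ
J2: z=[0.0000, 0.0000, 1.0000] o=[0.1315, 0.2696, 0.0000] → [-0.0814, 0.7976, 0.0000, 0.0000, 0.0000, 1.0000]
J3: z=[0.0000, 0.0000, 1.0000] o=[0.2679, 0.1234, 0.0000] → [-0.2277, 0.6612, 0.0000, 0.0000, 0.0000, 1.0000]
J4: z=[0.3256, -0.9455, 0.0000] o=[0.7218, 0.2796, 0.5000] → [0.0923, 0.0318, 0.2193, 0.3256, -0.9455, 0.0000]
q̇ = J⁺·V = [-0.3540, 0.7900, 0.3540, -0.2460]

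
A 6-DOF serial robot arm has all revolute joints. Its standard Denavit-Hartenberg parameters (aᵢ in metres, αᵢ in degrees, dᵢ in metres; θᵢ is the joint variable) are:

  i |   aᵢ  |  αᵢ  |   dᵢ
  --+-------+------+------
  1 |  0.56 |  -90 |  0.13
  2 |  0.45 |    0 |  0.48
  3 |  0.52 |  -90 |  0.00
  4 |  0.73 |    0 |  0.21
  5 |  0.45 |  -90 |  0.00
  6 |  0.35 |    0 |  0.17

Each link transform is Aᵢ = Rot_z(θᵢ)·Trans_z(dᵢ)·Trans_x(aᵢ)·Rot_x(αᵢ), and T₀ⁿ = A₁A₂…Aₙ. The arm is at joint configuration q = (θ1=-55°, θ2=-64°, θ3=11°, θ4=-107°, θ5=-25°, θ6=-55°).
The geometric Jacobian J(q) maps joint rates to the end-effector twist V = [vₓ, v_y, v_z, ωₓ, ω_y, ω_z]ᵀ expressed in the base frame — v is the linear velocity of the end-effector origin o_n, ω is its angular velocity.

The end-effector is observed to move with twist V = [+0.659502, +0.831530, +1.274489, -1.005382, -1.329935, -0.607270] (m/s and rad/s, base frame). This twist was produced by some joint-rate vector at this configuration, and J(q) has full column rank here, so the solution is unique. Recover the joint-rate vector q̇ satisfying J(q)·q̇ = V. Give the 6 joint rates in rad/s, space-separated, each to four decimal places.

o_n = [2.1154, 0.0743, 0.2335]
J₁: ẑ×o_n = [-0.0743, 2.1154, 0.0000], ω = ẑ
J2: z=[0.8192, 0.5736, 0.0000] o=[0.3212, -0.4587, 0.1300] → [0.0594, -0.0848, -0.5924, 0.8192, 0.5736, 0.0000]
J3: z=[0.8192, 0.5736, 0.0000] o=[0.8275, -0.3450, 0.5345] → [-0.1726, 0.2465, -0.3952, 0.8192, 0.5736, 0.0000]
J4: z=[0.4581, -0.6542, -0.6018] o=[1.0070, -0.6013, 0.9497] → [0.8752, -0.3389, 1.0346, 0.4581, -0.6542, -0.6018]
J5: z=[0.4581, -0.6542, -0.6018] o=[1.6014, -0.2331, 0.6529] → [0.4594, -0.1172, 0.4771, 0.4581, -0.6542, -0.6018]
J6: z=[0.8046, 0.0174, 0.5935] o=[1.7714, 0.1072, 0.4124] → [0.0163, 0.3481, -0.0324, 0.8046, 0.0174, 0.5935]
q̇ = J⁺·V = [0.6780, -0.5520, -0.3880, 0.3560, 0.8270, -0.9660]

0.6780 -0.5520 -0.3880 0.3560 0.8270 -0.9660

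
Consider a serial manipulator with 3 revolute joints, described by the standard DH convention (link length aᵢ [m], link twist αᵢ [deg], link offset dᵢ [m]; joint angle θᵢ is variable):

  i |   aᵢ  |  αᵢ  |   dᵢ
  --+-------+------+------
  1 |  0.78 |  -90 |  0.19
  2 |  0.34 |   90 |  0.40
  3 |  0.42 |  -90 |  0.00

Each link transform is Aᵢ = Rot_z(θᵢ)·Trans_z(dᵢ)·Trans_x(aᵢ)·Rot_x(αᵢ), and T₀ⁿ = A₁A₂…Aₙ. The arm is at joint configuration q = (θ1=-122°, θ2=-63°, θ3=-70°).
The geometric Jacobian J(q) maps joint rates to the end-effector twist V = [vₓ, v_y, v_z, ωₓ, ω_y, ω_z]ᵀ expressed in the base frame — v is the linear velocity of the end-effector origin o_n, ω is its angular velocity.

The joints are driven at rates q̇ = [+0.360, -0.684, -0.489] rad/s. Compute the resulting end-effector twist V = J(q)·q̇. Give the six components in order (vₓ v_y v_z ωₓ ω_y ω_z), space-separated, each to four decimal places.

0.4492 0.1724 -0.0218 -0.8110 -0.0070 0.1380

o_n = [-0.5252, -0.8505, 0.6209]
J₁: ẑ×o_n = [0.8505, -0.5252, 0.0000], ω = ẑ
J2: z=[0.8480, -0.5299, 0.0000] o=[-0.4133, -0.6615, 0.1900] → [-0.2284, -0.3655, -0.2196, 0.8480, -0.5299, 0.0000]
J3: z=[0.4722, 0.7556, 0.4540] o=[-0.1559, -1.0043, 0.4929] → [0.0269, -0.2281, 0.3517, 0.4722, 0.7556, 0.4540]
V = J·q̇ = [0.4492, 0.1724, -0.0218, -0.8110, -0.0070, 0.1380]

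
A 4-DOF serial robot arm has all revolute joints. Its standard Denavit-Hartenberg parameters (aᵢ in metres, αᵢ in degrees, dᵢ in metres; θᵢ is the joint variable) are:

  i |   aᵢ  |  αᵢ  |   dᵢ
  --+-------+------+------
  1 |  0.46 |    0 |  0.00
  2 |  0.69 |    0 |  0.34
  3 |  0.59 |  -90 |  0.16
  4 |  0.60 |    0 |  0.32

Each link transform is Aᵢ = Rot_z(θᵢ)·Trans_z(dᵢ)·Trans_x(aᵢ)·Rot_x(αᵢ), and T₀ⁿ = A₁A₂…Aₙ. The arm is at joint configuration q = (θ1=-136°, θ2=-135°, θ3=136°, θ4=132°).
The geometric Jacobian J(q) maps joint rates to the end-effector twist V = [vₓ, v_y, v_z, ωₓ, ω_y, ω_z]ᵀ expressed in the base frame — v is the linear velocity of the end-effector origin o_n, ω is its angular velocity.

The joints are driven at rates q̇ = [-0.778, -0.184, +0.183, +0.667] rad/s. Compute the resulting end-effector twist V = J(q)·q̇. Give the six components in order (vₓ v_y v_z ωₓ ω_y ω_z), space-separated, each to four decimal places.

o_n = [-0.2259, 0.0108, 0.0541]
J₁: ẑ×o_n = [-0.0108, -0.2259, 0.0000], ω = ẑ
J2: z=[0.0000, 0.0000, 1.0000] o=[-0.3309, -0.3195, 0.0000] → [-0.3303, 0.1050, 0.0000, 0.0000, 0.0000, 1.0000]
J3: z=[0.0000, 0.0000, 1.0000] o=[-0.3189, 0.3704, 0.3400] → [0.3596, 0.0930, -0.0000, 0.0000, 0.0000, 1.0000]
J4: z=[0.7071, -0.7071, 0.0000] o=[-0.7360, -0.0468, 0.5000] → [0.3153, 0.3153, 0.4015, 0.7071, -0.7071, 0.0000]
V = J·q̇ = [0.3453, 0.3837, 0.2678, 0.4716, -0.4716, -0.7790]

0.3453 0.3837 0.2678 0.4716 -0.4716 -0.7790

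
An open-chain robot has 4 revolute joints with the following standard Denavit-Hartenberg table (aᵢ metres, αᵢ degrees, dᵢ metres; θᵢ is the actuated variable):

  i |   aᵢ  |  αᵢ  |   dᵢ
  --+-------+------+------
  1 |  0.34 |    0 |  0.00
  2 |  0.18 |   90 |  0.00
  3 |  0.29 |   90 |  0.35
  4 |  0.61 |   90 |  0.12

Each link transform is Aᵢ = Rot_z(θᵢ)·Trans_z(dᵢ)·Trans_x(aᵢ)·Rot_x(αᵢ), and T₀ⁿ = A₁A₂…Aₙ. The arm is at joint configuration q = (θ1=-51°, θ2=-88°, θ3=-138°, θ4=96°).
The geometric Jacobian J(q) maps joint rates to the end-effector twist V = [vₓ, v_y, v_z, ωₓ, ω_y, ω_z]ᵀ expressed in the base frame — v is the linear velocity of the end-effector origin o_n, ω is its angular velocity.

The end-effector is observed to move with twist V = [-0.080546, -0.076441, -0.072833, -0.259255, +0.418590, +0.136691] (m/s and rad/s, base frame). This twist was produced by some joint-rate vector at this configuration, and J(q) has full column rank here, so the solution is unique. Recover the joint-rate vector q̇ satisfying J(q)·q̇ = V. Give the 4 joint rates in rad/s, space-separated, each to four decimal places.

0.0570 -0.0080 0.4860 0.1180

o_n = [-0.3620, 0.5027, -0.0622]
J₁: ẑ×o_n = [-0.5027, -0.3620, 0.0000], ω = ẑ
J2: z=[0.0000, 0.0000, 1.0000] o=[0.2140, -0.2642, 0.0000] → [-0.7669, -0.5760, 0.0000, 0.0000, 0.0000, 1.0000]
J3: z=[-0.6561, 0.7547, 0.0000] o=[0.0781, -0.3823, 0.0000] → [-0.0469, -0.0408, -0.2484, -0.6561, 0.7547, 0.0000]
J4: z=[0.5050, 0.4390, 0.7431] o=[0.0111, 0.0232, -0.1940] → [-0.2984, -0.3439, 0.4059, 0.5050, 0.4390, 0.7431]
q̇ = J⁺·V = [0.0570, -0.0080, 0.4860, 0.1180]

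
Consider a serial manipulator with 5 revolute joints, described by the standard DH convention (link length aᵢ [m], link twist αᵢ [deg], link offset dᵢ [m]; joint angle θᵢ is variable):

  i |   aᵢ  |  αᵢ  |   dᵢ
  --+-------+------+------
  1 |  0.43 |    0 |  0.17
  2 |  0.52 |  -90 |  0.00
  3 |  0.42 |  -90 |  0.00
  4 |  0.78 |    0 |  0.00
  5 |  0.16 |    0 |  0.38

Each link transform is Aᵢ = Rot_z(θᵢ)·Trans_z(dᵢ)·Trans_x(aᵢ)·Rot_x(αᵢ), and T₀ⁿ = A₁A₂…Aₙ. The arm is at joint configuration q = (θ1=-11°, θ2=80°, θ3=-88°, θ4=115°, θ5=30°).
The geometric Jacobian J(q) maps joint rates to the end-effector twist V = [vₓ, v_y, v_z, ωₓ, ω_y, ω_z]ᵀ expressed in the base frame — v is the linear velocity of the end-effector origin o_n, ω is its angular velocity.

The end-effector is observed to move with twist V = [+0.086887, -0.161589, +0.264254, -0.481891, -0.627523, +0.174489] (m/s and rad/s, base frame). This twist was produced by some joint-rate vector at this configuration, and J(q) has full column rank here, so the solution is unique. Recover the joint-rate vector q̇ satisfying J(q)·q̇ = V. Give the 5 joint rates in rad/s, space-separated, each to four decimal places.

-0.5620 0.7100 0.2250 -0.3960 -0.3630

o_n = [1.4897, 0.4704, 0.1161]
J₁: ẑ×o_n = [-0.4704, 1.4897, 0.0000], ω = ẑ
J2: z=[0.0000, 0.0000, 1.0000] o=[0.4221, -0.0820, 0.1700] → [-0.5525, 1.0676, 0.0000, 0.0000, 0.0000, 1.0000]
J3: z=[-0.9336, 0.3584, 0.0000] o=[0.6085, 0.4034, 0.1700] → [-0.0193, -0.0504, -0.3783, -0.9336, 0.3584, 0.0000]
J4: z=[0.3581, 0.9330, -0.0349] o=[0.6137, 0.4171, 0.5897] → [-0.4401, 0.1391, -0.7982, 0.3581, 0.9330, -0.0349]
J5: z=[0.3581, 0.9330, -0.0349] o=[1.2695, 0.1530, 0.2603] → [-0.1235, 0.0440, -0.0917, 0.3581, 0.9330, -0.0349]
q̇ = J⁺·V = [-0.5620, 0.7100, 0.2250, -0.3960, -0.3630]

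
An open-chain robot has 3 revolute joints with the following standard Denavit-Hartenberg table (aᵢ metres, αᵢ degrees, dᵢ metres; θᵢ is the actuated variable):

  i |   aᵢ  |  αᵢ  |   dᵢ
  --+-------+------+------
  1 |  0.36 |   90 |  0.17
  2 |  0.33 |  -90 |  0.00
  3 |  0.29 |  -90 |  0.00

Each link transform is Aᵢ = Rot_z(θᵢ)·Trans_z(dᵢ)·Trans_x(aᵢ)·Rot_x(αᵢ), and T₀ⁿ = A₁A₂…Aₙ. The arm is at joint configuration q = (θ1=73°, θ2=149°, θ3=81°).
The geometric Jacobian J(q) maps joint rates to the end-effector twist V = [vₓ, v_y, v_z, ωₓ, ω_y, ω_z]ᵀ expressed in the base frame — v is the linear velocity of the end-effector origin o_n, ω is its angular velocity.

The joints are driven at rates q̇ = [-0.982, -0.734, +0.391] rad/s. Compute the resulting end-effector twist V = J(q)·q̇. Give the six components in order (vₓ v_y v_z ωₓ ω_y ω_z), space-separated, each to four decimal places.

o_n = [-0.2627, 0.1203, 0.3633]
J₁: ẑ×o_n = [-0.1203, -0.2627, 0.0000], ω = ẑ
J2: z=[0.9563, -0.2924, 0.0000] o=[0.1053, 0.3443, 0.1700] → [-0.0565, -0.1849, -0.3218, 0.9563, -0.2924, 0.0000]
J3: z=[-0.1506, -0.4925, -0.8572] o=[0.0226, 0.0738, 0.3400] → [0.0284, 0.2481, -0.1475, -0.1506, -0.4925, -0.8572]
V = J·q̇ = [0.1707, 0.4907, 0.1785, -0.7608, 0.0220, -1.3172]

0.1707 0.4907 0.1785 -0.7608 0.0220 -1.3172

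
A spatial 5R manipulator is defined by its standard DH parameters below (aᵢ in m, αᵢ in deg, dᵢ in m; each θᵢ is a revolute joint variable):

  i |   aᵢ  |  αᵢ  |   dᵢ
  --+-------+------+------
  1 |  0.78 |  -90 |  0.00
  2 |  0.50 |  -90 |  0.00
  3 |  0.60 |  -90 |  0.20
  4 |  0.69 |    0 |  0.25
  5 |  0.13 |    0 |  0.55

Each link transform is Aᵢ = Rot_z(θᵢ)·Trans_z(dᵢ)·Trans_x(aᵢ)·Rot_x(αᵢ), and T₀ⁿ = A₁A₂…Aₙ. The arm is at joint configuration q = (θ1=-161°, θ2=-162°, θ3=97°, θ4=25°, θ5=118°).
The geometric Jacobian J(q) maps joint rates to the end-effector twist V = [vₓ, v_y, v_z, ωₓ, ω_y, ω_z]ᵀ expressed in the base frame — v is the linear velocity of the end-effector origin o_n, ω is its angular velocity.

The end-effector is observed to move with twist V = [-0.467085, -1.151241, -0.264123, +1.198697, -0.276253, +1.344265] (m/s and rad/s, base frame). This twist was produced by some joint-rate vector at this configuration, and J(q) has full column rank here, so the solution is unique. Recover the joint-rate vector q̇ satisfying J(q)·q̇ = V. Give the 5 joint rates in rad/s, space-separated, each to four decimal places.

o_n = [-1.4059, 0.5901, -0.2946]
J₁: ẑ×o_n = [-0.5901, -1.4059, 0.0000], ω = ẑ
J2: z=[0.3256, -0.9455, 0.0000] o=[-0.7375, -0.2539, 0.0000] → [0.2786, 0.0959, -0.3572, 0.3256, -0.9455, 0.0000]
J3: z=[-0.2922, -0.1006, 0.9511] o=[-0.2879, -0.0991, 0.1545] → [-0.6103, -1.1945, -0.3139, -0.2922, -0.1006, 0.9511]
J4: z=[-0.8529, -0.4226, -0.3067] o=[-0.6060, 0.4212, 0.3221] → [0.3124, -0.2807, -0.4821, -0.8529, -0.4226, -0.3067]
J5: z=[-0.8529, -0.4226, -0.3067] o=[-1.0046, 0.9082, -0.0554] → [0.0035, -0.0809, 0.1017, -0.8529, -0.4226, -0.3067]
q̇ = J⁺·V = [0.8780, 0.7910, 0.1210, -0.2960, -0.8490]

0.8780 0.7910 0.1210 -0.2960 -0.8490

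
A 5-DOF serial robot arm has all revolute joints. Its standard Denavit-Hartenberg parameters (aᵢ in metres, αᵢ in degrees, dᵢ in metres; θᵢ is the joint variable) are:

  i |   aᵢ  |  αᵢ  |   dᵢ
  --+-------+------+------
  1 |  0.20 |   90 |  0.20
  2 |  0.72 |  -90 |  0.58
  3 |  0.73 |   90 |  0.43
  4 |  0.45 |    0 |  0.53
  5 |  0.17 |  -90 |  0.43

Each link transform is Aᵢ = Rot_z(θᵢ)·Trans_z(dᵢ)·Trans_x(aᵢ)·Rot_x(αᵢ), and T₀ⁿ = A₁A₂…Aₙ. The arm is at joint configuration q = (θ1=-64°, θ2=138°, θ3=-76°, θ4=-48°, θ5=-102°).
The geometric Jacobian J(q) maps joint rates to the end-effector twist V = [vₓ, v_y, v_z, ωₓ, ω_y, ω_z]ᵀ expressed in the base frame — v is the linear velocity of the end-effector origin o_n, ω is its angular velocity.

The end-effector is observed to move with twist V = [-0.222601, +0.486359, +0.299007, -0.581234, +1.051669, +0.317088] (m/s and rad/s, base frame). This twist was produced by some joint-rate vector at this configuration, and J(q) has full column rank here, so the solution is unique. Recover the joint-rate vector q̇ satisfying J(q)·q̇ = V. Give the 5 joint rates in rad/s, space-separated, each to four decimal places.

-0.1700 0.3650 0.4410 -0.7970 -0.4580

o_n = [-1.4171, -0.9038, 0.1937]
J₁: ẑ×o_n = [0.9038, -1.4171, 0.0000], ω = ẑ
J2: z=[-0.8988, -0.4384, 0.0000] o=[0.0877, -0.1798, 0.2000] → [0.0028, -0.0057, -0.0088, -0.8988, -0.4384, 0.0000]
J3: z=[-0.2933, 0.6014, -0.7431] o=[-0.6682, 0.0469, 0.6818] → [-1.0001, 0.4134, 0.7293, -0.2933, 0.6014, -0.7431]
J4: z=[0.0987, -0.7541, -0.6493] o=[-1.4885, 0.1130, 0.4804] → [-0.4440, -0.0181, -0.0465, 0.0987, -0.7541, -0.6493]
J5: z=[0.0987, -0.7541, -0.6493] o=[-1.6244, -0.5673, 0.4335] → [-0.0376, -0.1110, 0.1232, 0.0987, -0.7541, -0.6493]
q̇ = J⁺·V = [-0.1700, 0.3650, 0.4410, -0.7970, -0.4580]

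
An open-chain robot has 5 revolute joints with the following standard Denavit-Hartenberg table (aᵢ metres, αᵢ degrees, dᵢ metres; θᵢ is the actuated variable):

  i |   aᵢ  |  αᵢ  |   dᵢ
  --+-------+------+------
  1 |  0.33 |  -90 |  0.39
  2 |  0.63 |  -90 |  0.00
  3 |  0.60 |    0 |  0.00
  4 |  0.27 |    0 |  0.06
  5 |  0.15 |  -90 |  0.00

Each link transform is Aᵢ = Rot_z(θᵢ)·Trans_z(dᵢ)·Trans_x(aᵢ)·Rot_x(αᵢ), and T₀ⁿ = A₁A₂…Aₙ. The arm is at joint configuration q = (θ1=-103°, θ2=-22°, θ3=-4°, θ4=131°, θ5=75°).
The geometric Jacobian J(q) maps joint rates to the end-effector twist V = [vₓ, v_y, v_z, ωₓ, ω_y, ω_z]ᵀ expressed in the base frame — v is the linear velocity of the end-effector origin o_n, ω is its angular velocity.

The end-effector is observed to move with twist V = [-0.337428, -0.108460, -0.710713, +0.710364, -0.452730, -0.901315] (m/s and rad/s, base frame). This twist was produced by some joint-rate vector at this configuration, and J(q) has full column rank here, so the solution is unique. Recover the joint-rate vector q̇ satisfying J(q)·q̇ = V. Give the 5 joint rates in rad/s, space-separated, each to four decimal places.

o_n = [-0.3872, -1.1544, 0.6816]
J₁: ẑ×o_n = [1.1544, -0.3872, 0.0000], ω = ẑ
J2: z=[0.9744, -0.2250, 0.0000] o=[-0.0742, -0.3215, 0.3900] → [-0.0656, -0.2841, -0.8819, 0.9744, -0.2250, 0.0000]
J3: z=[-0.0843, -0.3650, -0.9272] o=[-0.2056, -0.8907, 0.6260] → [-0.2648, 0.1730, -0.0440, -0.0843, -0.3650, -0.9272]
J4: z=[-0.0843, -0.3650, -0.9272] o=[-0.2897, -1.4408, 0.8502] → [0.3271, 0.0762, -0.0597, -0.0843, -0.3650, -0.9272]
J5: z=[-0.0843, -0.3650, -0.9272] o=[-0.4710, -1.2674, 0.7337] → [0.1238, -0.0820, 0.0210, -0.0843, -0.3650, -0.9272]
q̇ = J⁺·V = [-0.2050, 0.7940, 0.3760, 0.0220, 0.3530]

-0.2050 0.7940 0.3760 0.0220 0.3530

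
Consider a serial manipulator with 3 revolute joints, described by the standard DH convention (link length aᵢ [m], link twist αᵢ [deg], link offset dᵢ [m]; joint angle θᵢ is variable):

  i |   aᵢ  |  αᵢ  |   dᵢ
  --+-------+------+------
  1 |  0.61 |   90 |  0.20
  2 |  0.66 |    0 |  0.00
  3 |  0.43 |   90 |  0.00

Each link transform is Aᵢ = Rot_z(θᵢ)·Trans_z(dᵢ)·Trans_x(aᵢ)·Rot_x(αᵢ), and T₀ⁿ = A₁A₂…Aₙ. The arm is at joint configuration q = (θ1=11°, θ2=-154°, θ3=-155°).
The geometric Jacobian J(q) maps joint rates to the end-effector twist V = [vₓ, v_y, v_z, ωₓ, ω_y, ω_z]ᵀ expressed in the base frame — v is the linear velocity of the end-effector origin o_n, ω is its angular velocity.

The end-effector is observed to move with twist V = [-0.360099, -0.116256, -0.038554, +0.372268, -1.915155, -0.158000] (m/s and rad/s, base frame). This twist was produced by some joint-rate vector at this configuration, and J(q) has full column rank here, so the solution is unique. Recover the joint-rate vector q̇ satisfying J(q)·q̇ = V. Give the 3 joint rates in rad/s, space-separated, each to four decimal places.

o_n = [0.2821, 0.0548, 0.2448]
J₁: ẑ×o_n = [-0.0548, 0.2821, 0.0000], ω = ẑ
J2: z=[0.1908, -0.9816, 0.0000] o=[0.5988, 0.1164, 0.2000] → [-0.0440, -0.0086, -0.3226, 0.1908, -0.9816, 0.0000]
J3: z=[0.1908, -0.9816, 0.0000] o=[0.0165, 0.0032, -0.0893] → [-0.3280, -0.0638, 0.2706, 0.1908, -0.9816, 0.0000]
q̇ = J⁺·V = [-0.1580, 0.9550, 0.9960]

-0.1580 0.9550 0.9960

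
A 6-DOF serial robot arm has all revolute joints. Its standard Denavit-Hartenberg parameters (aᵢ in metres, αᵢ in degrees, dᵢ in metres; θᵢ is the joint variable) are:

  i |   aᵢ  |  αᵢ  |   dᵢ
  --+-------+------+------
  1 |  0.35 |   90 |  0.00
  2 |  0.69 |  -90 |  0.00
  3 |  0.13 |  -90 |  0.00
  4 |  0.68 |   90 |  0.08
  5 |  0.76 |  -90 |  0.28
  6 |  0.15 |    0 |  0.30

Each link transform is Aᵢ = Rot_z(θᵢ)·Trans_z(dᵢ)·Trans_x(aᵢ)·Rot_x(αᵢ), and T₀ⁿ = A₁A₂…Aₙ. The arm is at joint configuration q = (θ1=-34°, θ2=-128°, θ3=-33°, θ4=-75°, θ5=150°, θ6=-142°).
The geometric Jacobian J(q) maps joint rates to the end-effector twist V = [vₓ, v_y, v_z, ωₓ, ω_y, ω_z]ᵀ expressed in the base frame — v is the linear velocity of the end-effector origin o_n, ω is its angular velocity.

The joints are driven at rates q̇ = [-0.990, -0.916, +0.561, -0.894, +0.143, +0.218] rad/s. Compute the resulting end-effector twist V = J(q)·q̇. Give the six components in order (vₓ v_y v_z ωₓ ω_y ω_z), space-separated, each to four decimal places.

o_n = [0.1847, 0.1734, -0.4921]
J₁: ẑ×o_n = [-0.1734, 0.1847, 0.0000], ω = ẑ
J2: z=[-0.5592, -0.8290, 0.0000] o=[0.2902, -0.1957, 0.0000] → [0.4079, -0.2752, -0.2938, -0.5592, -0.8290, 0.0000]
J3: z=[0.6533, -0.4407, -0.6157] o=[-0.0620, 0.0418, -0.5437] → [0.0582, -0.1857, 0.1947, 0.6533, -0.4407, -0.6157]
J4: z=[0.1910, 0.8828, -0.4292] o=[-0.1573, 0.0207, -0.6296] → [0.1870, -0.1731, -0.2728, 0.1910, 0.8828, -0.4292]
J5: z=[0.8767, 0.0432, 0.4790] o=[0.1582, -0.2268, -1.1847] → [-0.1618, -0.5945, 0.3497, 0.8767, 0.0432, 0.4790]
J6: z=[-0.3861, -0.5306, 0.7545] o=[0.1857, 0.4286, -0.7096] → [0.0771, 0.0833, 0.0980, -0.3861, -0.5306, 0.7545]
V = J·q̇ = [-0.3428, 0.0528, 0.6936, 0.7492, -0.3865, -0.7187]

-0.3428 0.0528 0.6936 0.7492 -0.3865 -0.7187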